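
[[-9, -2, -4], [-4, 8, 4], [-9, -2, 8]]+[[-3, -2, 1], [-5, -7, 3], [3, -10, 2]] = [[-12, -4, -3], [-9, 1, 7], [-6, -12, 10]]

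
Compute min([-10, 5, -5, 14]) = -10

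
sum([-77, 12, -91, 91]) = -65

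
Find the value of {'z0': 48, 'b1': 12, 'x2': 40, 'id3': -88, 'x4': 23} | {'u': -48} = {'z0': 48, 'b1': 12, 'x2': 40, 'id3': -88, 'x4': 23, 'u': -48}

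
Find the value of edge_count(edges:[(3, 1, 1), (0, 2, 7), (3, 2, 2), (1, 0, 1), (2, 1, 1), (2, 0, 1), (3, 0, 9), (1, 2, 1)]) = 8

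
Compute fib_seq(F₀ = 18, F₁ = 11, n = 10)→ [18, 11, 29, 40, 69, 109, 178, 287, 465, 752]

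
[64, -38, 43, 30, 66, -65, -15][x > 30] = keep x where x > 30: 64✓, -38✗, 43✓, 30✗, 66✓, -65✗, -15✗
= [64, 43, 66]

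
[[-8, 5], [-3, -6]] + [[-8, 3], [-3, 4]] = [[-16, 8], [-6, -2]]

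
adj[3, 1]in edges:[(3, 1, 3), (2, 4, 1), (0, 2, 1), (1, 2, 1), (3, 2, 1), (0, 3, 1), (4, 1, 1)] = 3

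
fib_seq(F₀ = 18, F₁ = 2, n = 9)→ [18, 2, 20, 22, 42, 64, 106, 170, 276]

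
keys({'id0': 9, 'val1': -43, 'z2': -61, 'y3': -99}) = ['id0', 'val1', 'z2', 'y3']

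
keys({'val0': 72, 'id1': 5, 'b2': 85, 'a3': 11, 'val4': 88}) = ['val0', 'id1', 'b2', 'a3', 'val4']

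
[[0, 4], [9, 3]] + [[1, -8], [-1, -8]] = [[1, -4], [8, -5]]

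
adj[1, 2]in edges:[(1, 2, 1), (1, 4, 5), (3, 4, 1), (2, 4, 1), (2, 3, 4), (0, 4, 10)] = 1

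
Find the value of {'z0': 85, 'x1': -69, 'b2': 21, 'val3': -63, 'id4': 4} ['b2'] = 21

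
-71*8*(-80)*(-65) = -2953600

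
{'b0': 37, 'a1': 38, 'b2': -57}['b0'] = 37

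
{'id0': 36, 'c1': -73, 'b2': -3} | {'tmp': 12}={'id0': 36, 'c1': -73, 'b2': -3, 'tmp': 12}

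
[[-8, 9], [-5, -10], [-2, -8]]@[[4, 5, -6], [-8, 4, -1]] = [[-104, -4, 39], [60, -65, 40], [56, -42, 20]]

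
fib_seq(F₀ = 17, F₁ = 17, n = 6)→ [17, 17, 34, 51, 85, 136]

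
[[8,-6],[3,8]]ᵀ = [[8, 3], [-6, 8]]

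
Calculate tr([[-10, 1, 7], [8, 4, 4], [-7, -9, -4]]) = -10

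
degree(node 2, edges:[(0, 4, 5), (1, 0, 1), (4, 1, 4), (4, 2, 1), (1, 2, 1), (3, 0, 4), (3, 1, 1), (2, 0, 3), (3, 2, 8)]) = 4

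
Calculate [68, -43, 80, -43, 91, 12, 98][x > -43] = [68, 80, 91, 12, 98]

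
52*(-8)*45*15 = -280800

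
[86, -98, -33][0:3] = [86, -98, -33]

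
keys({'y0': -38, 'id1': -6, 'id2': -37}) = ['y0', 'id1', 'id2']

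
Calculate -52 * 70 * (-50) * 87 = 15834000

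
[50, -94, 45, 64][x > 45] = [50, 64]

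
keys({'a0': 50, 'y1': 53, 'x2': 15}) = ['a0', 'y1', 'x2']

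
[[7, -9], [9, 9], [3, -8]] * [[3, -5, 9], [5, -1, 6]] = [[-24, -26, 9], [72, -54, 135], [-31, -7, -21]]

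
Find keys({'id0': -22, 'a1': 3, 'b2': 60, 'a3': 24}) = ['id0', 'a1', 'b2', 'a3']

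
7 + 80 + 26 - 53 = 60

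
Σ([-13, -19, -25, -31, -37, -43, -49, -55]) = (-13) + (-19) + (-25) + (-31) + (-37) + (-43) + (-49) + (-55)
= -272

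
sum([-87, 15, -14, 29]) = -57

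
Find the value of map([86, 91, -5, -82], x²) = (86)²=7396, (91)²=8281, (-5)²=25, (-82)²=6724
= [7396, 8281, 25, 6724]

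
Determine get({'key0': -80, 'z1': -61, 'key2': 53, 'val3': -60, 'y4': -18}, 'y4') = -18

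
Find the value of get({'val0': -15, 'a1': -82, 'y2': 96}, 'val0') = -15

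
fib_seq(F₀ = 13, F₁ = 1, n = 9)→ F_2 = F_1 + F_0 = 14
F_3 = F_2 + F_1 = 15
F_4 = F_3 + F_2 = 29
...
= [13, 1, 14, 15, 29, 44, 73, 117, 190]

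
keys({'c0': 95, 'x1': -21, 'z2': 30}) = ['c0', 'x1', 'z2']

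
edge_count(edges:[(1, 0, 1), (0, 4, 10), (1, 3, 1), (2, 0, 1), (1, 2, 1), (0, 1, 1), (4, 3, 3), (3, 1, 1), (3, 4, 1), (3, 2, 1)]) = 10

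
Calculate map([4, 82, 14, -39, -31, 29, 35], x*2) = [8, 164, 28, -78, -62, 58, 70]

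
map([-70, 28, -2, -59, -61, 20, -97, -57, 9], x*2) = [-140, 56, -4, -118, -122, 40, -194, -114, 18]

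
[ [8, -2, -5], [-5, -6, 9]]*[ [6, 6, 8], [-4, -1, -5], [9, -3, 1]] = C[0][0] = (8)*(6) + (-2)*(-4) + (-5)*(9) = 11
C[0][1] = (8)*(6) + (-2)*(-1) + (-5)*(-3) = 65
C[0][2] = (8)*(8) + (-2)*(-5) + (-5)*(1) = 69
C[1][0] = (-5)*(6) + (-6)*(-4) + (9)*(9) = 75
C[1][1] = (-5)*(6) + (-6)*(-1) + (9)*(-3) = -51
C[1][2] = (-5)*(8) + (-6)*(-5) + (9)*(1) = -1
= [[11, 65, 69], [75, -51, -1]]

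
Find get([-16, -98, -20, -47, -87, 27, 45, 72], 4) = -87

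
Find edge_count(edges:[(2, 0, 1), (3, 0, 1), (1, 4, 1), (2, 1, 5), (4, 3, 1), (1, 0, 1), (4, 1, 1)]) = 7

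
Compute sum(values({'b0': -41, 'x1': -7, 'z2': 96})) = (-41) + (-7) + 96
= 48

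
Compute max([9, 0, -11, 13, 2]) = 13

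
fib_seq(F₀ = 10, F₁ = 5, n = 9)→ [10, 5, 15, 20, 35, 55, 90, 145, 235]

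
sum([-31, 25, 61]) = (-31) + 25 + 61
= 55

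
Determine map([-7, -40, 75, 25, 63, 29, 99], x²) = [49, 1600, 5625, 625, 3969, 841, 9801]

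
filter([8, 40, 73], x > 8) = [40, 73]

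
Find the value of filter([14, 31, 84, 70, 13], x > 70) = [84]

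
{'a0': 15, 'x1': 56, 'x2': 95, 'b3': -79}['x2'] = 95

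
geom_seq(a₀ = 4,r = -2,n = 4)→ a_0 = 4*(-2)^0 = 4
a_1 = 4*(-2)^1 = -8
a_2 = 4*(-2)^2 = 16
...
= [4, -8, 16, -32]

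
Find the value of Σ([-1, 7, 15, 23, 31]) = (-1) + 7 + 15 + 23 + 31
= 75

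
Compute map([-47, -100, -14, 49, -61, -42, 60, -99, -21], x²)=(-47)²=2209, (-100)²=10000, (-14)²=196, (49)²=2401, (-61)²=3721, (-42)²=1764, (60)²=3600, (-99)²=9801, (-21)²=441
= [2209, 10000, 196, 2401, 3721, 1764, 3600, 9801, 441]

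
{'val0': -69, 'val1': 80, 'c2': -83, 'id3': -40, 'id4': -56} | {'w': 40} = {'val0': -69, 'val1': 80, 'c2': -83, 'id3': -40, 'id4': -56, 'w': 40}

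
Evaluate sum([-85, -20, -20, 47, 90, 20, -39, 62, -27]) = (-85) + (-20) + (-20) + 47 + 90 + 20 + (-39) + 62 + (-27)
= 28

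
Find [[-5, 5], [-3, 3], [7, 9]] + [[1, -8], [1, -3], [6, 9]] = [[-4, -3], [-2, 0], [13, 18]]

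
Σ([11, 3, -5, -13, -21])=11 + 3 + (-5) + (-13) + (-21)
= -25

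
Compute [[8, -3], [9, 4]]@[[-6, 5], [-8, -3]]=[[-24, 49], [-86, 33]]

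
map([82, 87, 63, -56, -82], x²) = (82)²=6724, (87)²=7569, (63)²=3969, (-56)²=3136, (-82)²=6724
= [6724, 7569, 3969, 3136, 6724]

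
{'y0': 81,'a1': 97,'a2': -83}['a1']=97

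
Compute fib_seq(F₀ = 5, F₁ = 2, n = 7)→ F_2 = F_1 + F_0 = 7
F_3 = F_2 + F_1 = 9
F_4 = F_3 + F_2 = 16
...
= [5, 2, 7, 9, 16, 25, 41]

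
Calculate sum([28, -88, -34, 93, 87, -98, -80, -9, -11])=28 + (-88) + (-34) + 93 + 87 + (-98) + (-80) + (-9) + (-11)
= -112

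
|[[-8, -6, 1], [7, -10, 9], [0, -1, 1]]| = 43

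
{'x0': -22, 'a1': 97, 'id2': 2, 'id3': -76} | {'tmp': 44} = {'x0': -22, 'a1': 97, 'id2': 2, 'id3': -76, 'tmp': 44}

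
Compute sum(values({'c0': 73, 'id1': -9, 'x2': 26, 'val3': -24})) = 66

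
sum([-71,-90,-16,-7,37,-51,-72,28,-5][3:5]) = 30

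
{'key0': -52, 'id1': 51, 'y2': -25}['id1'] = 51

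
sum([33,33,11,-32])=45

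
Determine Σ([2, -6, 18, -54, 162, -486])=-364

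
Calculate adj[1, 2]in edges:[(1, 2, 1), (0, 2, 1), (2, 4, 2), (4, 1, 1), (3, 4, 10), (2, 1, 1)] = 1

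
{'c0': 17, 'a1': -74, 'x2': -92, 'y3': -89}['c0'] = 17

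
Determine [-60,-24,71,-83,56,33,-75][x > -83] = keep x where x > -83: -60✓, -24✓, 71✓, -83✗, 56✓, 33✓, -75✓
= [-60, -24, 71, 56, 33, -75]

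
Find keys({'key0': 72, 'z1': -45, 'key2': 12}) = ['key0', 'z1', 'key2']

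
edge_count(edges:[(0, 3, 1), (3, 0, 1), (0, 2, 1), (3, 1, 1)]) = 4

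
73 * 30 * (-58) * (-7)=889140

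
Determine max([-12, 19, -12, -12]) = 19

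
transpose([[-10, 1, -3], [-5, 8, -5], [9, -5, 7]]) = [[-10, -5, 9], [1, 8, -5], [-3, -5, 7]]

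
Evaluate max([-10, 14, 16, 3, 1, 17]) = 17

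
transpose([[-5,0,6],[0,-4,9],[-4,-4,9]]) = [[-5, 0, -4], [0, -4, -4], [6, 9, 9]]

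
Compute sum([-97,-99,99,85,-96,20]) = (-97) + (-99) + 99 + 85 + (-96) + 20
= -88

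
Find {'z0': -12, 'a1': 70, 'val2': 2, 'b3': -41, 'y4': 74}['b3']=-41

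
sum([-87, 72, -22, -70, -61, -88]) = (-87) + 72 + (-22) + (-70) + (-61) + (-88)
= -256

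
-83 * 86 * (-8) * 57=3254928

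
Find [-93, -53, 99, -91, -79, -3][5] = -3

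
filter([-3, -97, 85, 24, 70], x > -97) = keep x where x > -97: -3✓, -97✗, 85✓, 24✓, 70✓
= [-3, 85, 24, 70]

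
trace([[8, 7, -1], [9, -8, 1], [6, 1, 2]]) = 2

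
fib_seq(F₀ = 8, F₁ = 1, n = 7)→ [8, 1, 9, 10, 19, 29, 48]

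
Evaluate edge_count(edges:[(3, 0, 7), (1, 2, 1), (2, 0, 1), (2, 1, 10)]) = 4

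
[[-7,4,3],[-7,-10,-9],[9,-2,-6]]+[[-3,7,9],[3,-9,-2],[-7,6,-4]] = [[-10, 11, 12], [-4, -19, -11], [2, 4, -10]]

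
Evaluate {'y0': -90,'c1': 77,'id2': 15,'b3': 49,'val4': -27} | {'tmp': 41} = {'y0': -90, 'c1': 77, 'id2': 15, 'b3': 49, 'val4': -27, 'tmp': 41}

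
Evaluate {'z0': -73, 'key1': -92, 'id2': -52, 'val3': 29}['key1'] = -92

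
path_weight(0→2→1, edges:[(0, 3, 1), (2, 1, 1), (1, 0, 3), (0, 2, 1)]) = 2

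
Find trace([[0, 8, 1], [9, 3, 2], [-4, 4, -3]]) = diagonal: 0 + 3 + (-3)
= 0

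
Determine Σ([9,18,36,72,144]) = 279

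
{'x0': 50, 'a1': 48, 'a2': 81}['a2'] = 81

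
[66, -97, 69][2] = 69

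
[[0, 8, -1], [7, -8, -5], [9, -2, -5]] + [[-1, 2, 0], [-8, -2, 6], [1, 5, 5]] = [[-1, 10, -1], [-1, -10, 1], [10, 3, 0]]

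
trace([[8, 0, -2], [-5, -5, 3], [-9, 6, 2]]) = diagonal: 8 + (-5) + 2
= 5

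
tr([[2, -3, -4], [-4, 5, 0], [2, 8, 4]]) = diagonal: 2 + 5 + 4
= 11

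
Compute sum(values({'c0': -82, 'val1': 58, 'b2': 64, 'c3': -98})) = -58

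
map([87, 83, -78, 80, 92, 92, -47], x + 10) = 87+10=97, 83+10=93, -78+10=-68, 80+10=90, 92+10=102, 92+10=102, -47+10=-37
= [97, 93, -68, 90, 102, 102, -37]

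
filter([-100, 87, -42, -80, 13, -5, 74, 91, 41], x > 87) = [91]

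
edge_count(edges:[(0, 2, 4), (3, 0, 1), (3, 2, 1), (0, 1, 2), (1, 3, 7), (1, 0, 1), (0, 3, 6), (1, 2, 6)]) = 8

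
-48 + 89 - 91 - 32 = -82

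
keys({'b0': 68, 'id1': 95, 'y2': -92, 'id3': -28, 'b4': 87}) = ['b0', 'id1', 'y2', 'id3', 'b4']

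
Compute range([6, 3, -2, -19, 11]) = 30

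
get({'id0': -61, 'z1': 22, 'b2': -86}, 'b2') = -86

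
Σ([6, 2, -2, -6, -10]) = -10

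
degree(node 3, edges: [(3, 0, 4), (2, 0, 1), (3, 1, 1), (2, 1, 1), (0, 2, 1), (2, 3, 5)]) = incident: (3,0), (3,1), (2,3)
= 3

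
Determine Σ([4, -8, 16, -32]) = 4 + -8 + 16 + -32
= -20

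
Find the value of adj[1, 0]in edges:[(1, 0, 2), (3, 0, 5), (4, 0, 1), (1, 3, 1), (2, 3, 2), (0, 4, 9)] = 2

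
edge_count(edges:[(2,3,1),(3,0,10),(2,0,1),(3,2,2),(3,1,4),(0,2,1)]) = 6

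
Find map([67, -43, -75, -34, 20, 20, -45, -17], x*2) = [134, -86, -150, -68, 40, 40, -90, -34]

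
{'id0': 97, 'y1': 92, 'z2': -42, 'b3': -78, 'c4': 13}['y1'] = 92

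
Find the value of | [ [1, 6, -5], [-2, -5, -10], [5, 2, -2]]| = (1)*(1)*det([[-5, -10], [2, -2]]) + (-1)*(6)*det([[-2, -10], [5, -2]]) + (1)*(-5)*det([[-2, -5], [5, 2]])
= 30 + -324 + -105
= -399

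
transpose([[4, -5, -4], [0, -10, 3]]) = [[4, 0], [-5, -10], [-4, 3]]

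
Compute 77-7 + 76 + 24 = 170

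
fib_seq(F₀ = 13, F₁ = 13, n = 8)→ [13, 13, 26, 39, 65, 104, 169, 273]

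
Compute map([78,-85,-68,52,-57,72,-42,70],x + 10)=78+10=88, -85+10=-75, -68+10=-58, 52+10=62, -57+10=-47, 72+10=82, -42+10=-32, 70+10=80
= [88, -75, -58, 62, -47, 82, -32, 80]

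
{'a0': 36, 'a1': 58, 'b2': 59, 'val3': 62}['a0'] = 36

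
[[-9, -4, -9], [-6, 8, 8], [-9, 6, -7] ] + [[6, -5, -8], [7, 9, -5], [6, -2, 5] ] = [[-3, -9, -17], [1, 17, 3], [-3, 4, -2]]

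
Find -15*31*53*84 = -2070180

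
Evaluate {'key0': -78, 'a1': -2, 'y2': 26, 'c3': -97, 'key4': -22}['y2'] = 26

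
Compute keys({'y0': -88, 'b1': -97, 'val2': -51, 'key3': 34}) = ['y0', 'b1', 'val2', 'key3']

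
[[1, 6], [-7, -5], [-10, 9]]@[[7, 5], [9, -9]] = C[0][0] = (1)*(7) + (6)*(9) = 61
C[0][1] = (1)*(5) + (6)*(-9) = -49
C[1][0] = (-7)*(7) + (-5)*(9) = -94
C[1][1] = (-7)*(5) + (-5)*(-9) = 10
C[2][0] = (-10)*(7) + (9)*(9) = 11
C[2][1] = (-10)*(5) + (9)*(-9) = -131
= [[61, -49], [-94, 10], [11, -131]]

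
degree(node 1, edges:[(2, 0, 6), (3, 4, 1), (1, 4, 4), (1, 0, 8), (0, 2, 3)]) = 2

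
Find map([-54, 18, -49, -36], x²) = [2916, 324, 2401, 1296]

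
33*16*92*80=3886080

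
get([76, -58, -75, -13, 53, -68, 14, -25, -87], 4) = 53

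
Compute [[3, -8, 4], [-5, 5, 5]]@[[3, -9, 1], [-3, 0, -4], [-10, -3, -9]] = C[0][0] = (3)*(3) + (-8)*(-3) + (4)*(-10) = -7
C[0][1] = (3)*(-9) + (-8)*(0) + (4)*(-3) = -39
C[0][2] = (3)*(1) + (-8)*(-4) + (4)*(-9) = -1
C[1][0] = (-5)*(3) + (5)*(-3) + (5)*(-10) = -80
C[1][1] = (-5)*(-9) + (5)*(0) + (5)*(-3) = 30
C[1][2] = (-5)*(1) + (5)*(-4) + (5)*(-9) = -70
= [[-7, -39, -1], [-80, 30, -70]]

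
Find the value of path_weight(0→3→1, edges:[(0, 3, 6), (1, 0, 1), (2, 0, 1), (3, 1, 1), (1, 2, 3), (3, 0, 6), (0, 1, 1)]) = w(0→3)=6 + w(3→1)=1
= 7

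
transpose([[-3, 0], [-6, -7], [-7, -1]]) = [[-3, -6, -7], [0, -7, -1]]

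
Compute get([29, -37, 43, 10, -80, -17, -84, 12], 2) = 43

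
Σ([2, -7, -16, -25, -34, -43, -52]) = 2 + (-7) + (-16) + (-25) + (-34) + (-43) + (-52)
= -175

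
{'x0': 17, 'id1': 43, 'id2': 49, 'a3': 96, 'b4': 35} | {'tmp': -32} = {'x0': 17, 'id1': 43, 'id2': 49, 'a3': 96, 'b4': 35, 'tmp': -32}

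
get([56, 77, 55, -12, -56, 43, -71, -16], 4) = -56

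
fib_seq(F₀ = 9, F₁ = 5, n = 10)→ F_2 = F_1 + F_0 = 14
F_3 = F_2 + F_1 = 19
F_4 = F_3 + F_2 = 33
...
= [9, 5, 14, 19, 33, 52, 85, 137, 222, 359]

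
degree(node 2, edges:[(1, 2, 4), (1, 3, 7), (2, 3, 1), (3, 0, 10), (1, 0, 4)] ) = 2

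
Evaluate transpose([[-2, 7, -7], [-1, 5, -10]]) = [[-2, -1], [7, 5], [-7, -10]]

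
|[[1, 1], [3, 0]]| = -3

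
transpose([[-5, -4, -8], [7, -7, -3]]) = [[-5, 7], [-4, -7], [-8, -3]]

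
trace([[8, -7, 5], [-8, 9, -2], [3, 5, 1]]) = diagonal: 8 + 9 + 1
= 18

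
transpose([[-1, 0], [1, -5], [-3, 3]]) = [[-1, 1, -3], [0, -5, 3]]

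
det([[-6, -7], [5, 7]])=(-6)*(7) - (-7)*(5)
= -7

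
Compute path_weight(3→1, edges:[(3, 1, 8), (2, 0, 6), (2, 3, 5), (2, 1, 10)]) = w(3→1)=8
= 8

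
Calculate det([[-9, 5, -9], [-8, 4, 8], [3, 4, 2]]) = 812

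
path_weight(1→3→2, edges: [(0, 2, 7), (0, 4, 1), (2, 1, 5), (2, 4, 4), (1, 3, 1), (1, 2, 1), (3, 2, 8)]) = w(1→3)=1 + w(3→2)=8
= 9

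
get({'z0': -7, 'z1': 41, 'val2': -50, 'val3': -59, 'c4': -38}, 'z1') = 41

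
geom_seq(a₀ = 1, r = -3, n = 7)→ [1, -3, 9, -27, 81, -243, 729]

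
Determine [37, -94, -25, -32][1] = -94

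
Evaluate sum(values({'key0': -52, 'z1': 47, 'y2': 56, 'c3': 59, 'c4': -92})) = 18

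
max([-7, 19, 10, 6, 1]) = 19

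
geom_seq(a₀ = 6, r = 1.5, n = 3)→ a_0 = 6*1.5^0 = 6.0
a_1 = 6*1.5^1 = 9.0
a_2 = 6*1.5^2 = 13.5
= [6.0, 9.0, 13.5]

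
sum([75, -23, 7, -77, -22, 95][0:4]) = slice → [75, -23, 7, -77]
75 + (-23) + 7 + (-77)
= -18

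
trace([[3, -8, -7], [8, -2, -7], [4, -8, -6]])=-5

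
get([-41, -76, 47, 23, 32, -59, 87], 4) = 32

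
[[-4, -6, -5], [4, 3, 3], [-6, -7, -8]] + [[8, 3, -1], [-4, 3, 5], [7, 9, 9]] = [[4, -3, -6], [0, 6, 8], [1, 2, 1]]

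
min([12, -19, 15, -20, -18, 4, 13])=-20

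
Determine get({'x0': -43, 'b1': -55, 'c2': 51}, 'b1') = -55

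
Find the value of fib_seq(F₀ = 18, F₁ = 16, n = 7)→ F_2 = F_1 + F_0 = 34
F_3 = F_2 + F_1 = 50
F_4 = F_3 + F_2 = 84
...
= [18, 16, 34, 50, 84, 134, 218]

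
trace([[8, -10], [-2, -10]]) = diagonal: 8 + (-10)
= -2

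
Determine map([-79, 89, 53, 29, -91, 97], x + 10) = [-69, 99, 63, 39, -81, 107]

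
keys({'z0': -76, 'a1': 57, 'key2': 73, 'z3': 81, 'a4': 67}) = ['z0', 'a1', 'key2', 'z3', 'a4']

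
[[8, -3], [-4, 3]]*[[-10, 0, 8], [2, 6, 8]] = [[-86, -18, 40], [46, 18, -8]]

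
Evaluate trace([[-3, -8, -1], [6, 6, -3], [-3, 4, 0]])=3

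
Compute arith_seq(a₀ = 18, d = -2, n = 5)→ a_0 = 18 + 0*-2 = 18
a_1 = 18 + 1*-2 = 16
a_2 = 18 + 2*-2 = 14
...
= [18, 16, 14, 12, 10]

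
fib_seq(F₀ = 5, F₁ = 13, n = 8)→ [5, 13, 18, 31, 49, 80, 129, 209]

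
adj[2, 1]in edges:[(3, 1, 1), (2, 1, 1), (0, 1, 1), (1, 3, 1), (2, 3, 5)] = 1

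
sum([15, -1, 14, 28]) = 56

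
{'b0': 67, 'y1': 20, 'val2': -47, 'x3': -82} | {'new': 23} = {'b0': 67, 'y1': 20, 'val2': -47, 'x3': -82, 'new': 23}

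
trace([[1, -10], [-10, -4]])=diagonal: 1 + (-4)
= -3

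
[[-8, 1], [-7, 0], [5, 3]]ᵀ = [[-8, -7, 5], [1, 0, 3]]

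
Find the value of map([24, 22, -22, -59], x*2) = [48, 44, -44, -118]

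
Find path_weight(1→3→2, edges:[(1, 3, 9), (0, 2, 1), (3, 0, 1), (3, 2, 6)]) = w(1→3)=9 + w(3→2)=6
= 15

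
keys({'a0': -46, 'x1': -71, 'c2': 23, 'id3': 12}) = ['a0', 'x1', 'c2', 'id3']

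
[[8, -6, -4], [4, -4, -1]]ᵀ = [[8, 4], [-6, -4], [-4, -1]]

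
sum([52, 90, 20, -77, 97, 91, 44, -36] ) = 52 + 90 + 20 + (-77) + 97 + 91 + 44 + (-36)
= 281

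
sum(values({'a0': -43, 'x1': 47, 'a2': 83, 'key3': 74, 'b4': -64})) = 97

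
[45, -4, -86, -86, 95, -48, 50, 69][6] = 50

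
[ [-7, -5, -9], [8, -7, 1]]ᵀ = [[-7, 8], [-5, -7], [-9, 1]]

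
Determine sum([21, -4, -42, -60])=21 + (-4) + (-42) + (-60)
= -85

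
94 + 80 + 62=236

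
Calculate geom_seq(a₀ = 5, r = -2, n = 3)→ [5, -10, 20]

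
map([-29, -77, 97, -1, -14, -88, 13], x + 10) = [-19, -67, 107, 9, -4, -78, 23]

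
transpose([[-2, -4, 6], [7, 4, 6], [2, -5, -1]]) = [[-2, 7, 2], [-4, 4, -5], [6, 6, -1]]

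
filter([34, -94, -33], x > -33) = keep x where x > -33: 34✓, -94✗, -33✗
= [34]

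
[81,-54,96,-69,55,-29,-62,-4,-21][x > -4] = keep x where x > -4: 81✓, -54✗, 96✓, -69✗, 55✓, -29✗, -62✗, -4✗, -21✗
= [81, 96, 55]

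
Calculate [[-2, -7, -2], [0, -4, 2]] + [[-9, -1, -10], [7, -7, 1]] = [[-11, -8, -12], [7, -11, 3]]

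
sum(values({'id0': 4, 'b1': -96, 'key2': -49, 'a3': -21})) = -162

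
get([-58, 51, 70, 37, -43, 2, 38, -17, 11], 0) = -58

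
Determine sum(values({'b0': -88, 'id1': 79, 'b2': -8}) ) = -17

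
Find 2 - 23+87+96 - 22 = 140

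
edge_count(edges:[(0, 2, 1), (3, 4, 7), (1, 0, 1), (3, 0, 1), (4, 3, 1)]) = 5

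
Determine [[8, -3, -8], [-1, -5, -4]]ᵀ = [[8, -1], [-3, -5], [-8, -4]]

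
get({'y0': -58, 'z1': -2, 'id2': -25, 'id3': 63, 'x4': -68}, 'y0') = -58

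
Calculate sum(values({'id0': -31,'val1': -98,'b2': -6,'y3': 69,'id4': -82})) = (-31) + (-98) + (-6) + 69 + (-82)
= -148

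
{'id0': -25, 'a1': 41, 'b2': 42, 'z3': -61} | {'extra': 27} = {'id0': -25, 'a1': 41, 'b2': 42, 'z3': -61, 'extra': 27}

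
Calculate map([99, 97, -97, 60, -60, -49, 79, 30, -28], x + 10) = [109, 107, -87, 70, -50, -39, 89, 40, -18]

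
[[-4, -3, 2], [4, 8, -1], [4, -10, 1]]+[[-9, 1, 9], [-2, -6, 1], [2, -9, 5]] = [[-13, -2, 11], [2, 2, 0], [6, -19, 6]]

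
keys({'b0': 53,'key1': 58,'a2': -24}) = ['b0', 'key1', 'a2']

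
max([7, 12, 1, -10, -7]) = 12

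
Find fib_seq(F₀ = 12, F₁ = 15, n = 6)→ [12, 15, 27, 42, 69, 111]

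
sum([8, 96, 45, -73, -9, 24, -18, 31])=8 + 96 + 45 + (-73) + (-9) + 24 + (-18) + 31
= 104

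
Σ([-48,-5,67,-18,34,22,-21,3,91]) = (-48) + (-5) + 67 + (-18) + 34 + 22 + (-21) + 3 + 91
= 125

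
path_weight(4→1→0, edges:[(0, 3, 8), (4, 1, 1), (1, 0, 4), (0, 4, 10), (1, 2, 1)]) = w(4→1)=1 + w(1→0)=4
= 5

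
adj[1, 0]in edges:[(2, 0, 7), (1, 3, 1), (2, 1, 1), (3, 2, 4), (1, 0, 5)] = 5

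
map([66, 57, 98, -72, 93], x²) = [4356, 3249, 9604, 5184, 8649]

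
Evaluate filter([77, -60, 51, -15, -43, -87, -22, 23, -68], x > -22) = keep x where x > -22: 77✓, -60✗, 51✓, -15✓, -43✗, -87✗, -22✗, 23✓, -68✗
= [77, 51, -15, 23]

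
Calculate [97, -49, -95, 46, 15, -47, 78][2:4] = [-95, 46]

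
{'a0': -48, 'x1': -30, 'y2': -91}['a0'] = -48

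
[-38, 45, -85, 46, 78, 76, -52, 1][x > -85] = keep x where x > -85: -38✓, 45✓, -85✗, 46✓, 78✓, 76✓, -52✓, 1✓
= [-38, 45, 46, 78, 76, -52, 1]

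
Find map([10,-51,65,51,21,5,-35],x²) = (10)²=100, (-51)²=2601, (65)²=4225, (51)²=2601, (21)²=441, (5)²=25, (-35)²=1225
= [100, 2601, 4225, 2601, 441, 25, 1225]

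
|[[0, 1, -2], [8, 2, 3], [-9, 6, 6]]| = (1)*(0)*det([[2, 3], [6, 6]]) + (-1)*(1)*det([[8, 3], [-9, 6]]) + (1)*(-2)*det([[8, 2], [-9, 6]])
= 0 + -75 + -132
= -207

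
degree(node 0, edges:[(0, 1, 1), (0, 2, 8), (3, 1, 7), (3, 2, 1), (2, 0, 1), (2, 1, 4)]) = 3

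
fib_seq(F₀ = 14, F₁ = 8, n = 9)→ [14, 8, 22, 30, 52, 82, 134, 216, 350]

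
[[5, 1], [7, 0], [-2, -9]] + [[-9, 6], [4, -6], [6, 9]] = [[-4, 7], [11, -6], [4, 0]]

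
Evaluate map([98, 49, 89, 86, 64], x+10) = [108, 59, 99, 96, 74]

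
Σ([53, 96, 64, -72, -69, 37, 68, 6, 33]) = 216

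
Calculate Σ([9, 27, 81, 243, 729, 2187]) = 3276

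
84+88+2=174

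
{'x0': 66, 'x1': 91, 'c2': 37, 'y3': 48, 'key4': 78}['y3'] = 48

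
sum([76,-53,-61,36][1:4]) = -78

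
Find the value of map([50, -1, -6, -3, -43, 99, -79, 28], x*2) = [100, -2, -12, -6, -86, 198, -158, 56]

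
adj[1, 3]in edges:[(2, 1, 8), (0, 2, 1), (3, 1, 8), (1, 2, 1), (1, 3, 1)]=1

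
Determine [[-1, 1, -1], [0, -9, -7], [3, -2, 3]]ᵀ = [[-1, 0, 3], [1, -9, -2], [-1, -7, 3]]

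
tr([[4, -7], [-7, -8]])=-4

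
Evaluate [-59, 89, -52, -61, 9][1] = 89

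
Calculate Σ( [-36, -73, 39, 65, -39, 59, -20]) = (-36) + (-73) + 39 + 65 + (-39) + 59 + (-20)
= -5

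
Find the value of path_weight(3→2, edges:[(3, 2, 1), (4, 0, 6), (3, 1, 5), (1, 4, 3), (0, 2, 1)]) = w(3→2)=1
= 1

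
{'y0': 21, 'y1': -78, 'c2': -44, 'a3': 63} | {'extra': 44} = {'y0': 21, 'y1': -78, 'c2': -44, 'a3': 63, 'extra': 44}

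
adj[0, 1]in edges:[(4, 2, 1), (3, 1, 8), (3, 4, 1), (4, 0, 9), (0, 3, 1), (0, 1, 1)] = 1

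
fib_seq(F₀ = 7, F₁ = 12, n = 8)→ [7, 12, 19, 31, 50, 81, 131, 212]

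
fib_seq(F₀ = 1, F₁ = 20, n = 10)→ F_2 = F_1 + F_0 = 21
F_3 = F_2 + F_1 = 41
F_4 = F_3 + F_2 = 62
...
= [1, 20, 21, 41, 62, 103, 165, 268, 433, 701]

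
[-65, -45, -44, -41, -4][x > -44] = keep x where x > -44: -65✗, -45✗, -44✗, -41✓, -4✓
= [-41, -4]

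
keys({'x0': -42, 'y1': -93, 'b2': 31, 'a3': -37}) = ['x0', 'y1', 'b2', 'a3']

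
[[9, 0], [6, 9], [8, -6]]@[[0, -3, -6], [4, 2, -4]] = C[0][0] = (9)*(0) + (0)*(4) = 0
C[0][1] = (9)*(-3) + (0)*(2) = -27
C[0][2] = (9)*(-6) + (0)*(-4) = -54
C[1][0] = (6)*(0) + (9)*(4) = 36
C[1][1] = (6)*(-3) + (9)*(2) = 0
C[1][2] = (6)*(-6) + (9)*(-4) = -72
... (3 more cells)
= [[0, -27, -54], [36, 0, -72], [-24, -36, -24]]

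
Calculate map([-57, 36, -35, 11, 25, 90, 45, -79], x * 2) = -57*2=-114, 36*2=72, -35*2=-70, 11*2=22, 25*2=50, 90*2=180, 45*2=90, -79*2=-158
= [-114, 72, -70, 22, 50, 180, 90, -158]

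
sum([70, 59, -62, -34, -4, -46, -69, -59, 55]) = 70 + 59 + (-62) + (-34) + (-4) + (-46) + (-69) + (-59) + 55
= -90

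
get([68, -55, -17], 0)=68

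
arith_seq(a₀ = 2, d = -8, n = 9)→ [2, -6, -14, -22, -30, -38, -46, -54, -62]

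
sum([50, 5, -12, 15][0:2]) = slice → [50, 5]
50 + 5
= 55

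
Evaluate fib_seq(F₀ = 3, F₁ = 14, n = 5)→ F_2 = F_1 + F_0 = 17
F_3 = F_2 + F_1 = 31
F_4 = F_3 + F_2 = 48
= [3, 14, 17, 31, 48]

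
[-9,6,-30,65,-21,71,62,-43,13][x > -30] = [-9, 6, 65, -21, 71, 62, 13]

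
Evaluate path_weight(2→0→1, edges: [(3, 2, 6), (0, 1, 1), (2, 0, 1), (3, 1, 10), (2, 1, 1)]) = w(2→0)=1 + w(0→1)=1
= 2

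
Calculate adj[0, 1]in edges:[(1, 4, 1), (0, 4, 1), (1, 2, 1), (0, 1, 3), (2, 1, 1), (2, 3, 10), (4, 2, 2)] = 3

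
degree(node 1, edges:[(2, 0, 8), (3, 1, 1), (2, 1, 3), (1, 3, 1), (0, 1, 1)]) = 4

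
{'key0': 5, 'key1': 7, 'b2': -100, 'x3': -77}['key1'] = 7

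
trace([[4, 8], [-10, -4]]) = diagonal: 4 + (-4)
= 0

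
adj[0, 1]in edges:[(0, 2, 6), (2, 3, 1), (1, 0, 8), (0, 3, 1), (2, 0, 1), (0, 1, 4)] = 4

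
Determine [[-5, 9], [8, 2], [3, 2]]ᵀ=[[-5, 8, 3], [9, 2, 2]]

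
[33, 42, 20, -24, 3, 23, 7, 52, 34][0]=33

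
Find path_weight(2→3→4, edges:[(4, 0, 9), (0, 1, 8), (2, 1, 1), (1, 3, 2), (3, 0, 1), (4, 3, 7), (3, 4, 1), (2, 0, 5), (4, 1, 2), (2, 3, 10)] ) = w(2→3)=10 + w(3→4)=1
= 11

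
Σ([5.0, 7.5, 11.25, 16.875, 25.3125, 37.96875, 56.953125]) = 5.0 + 7.5 + 11.25 + 16.875 + 25.3125 + 37.96875 + 56.953125
= 160.859375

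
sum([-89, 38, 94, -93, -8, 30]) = (-89) + 38 + 94 + (-93) + (-8) + 30
= -28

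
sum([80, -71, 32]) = 41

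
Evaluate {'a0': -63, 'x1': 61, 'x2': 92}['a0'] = -63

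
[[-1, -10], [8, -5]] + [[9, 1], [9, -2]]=[[8, -9], [17, -7]]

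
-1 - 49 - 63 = -113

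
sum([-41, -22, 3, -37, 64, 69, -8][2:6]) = 99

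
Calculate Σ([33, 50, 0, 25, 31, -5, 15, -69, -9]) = 33 + 50 + 0 + 25 + 31 + (-5) + 15 + (-69) + (-9)
= 71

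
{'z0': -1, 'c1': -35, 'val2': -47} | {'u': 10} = {'z0': -1, 'c1': -35, 'val2': -47, 'u': 10}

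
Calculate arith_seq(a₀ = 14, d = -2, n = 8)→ a_0 = 14 + 0*-2 = 14
a_1 = 14 + 1*-2 = 12
a_2 = 14 + 2*-2 = 10
...
= [14, 12, 10, 8, 6, 4, 2, 0]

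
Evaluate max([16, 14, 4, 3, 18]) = 18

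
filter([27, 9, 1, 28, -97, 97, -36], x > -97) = keep x where x > -97: 27✓, 9✓, 1✓, 28✓, -97✗, 97✓, -36✓
= [27, 9, 1, 28, 97, -36]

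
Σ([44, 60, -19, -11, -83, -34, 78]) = 35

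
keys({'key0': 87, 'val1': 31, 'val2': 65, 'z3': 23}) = ['key0', 'val1', 'val2', 'z3']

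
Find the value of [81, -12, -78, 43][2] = -78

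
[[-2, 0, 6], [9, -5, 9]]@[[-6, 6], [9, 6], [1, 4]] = C[0][0] = (-2)*(-6) + (0)*(9) + (6)*(1) = 18
C[0][1] = (-2)*(6) + (0)*(6) + (6)*(4) = 12
C[1][0] = (9)*(-6) + (-5)*(9) + (9)*(1) = -90
C[1][1] = (9)*(6) + (-5)*(6) + (9)*(4) = 60
= [[18, 12], [-90, 60]]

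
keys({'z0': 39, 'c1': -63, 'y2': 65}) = ['z0', 'c1', 'y2']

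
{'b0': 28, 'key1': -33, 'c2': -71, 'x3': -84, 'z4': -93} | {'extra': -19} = {'b0': 28, 'key1': -33, 'c2': -71, 'x3': -84, 'z4': -93, 'extra': -19}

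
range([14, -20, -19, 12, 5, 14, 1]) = 34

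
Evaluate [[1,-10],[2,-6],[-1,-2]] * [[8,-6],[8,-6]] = [[-72, 54], [-32, 24], [-24, 18]]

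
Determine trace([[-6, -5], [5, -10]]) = diagonal: (-6) + (-10)
= -16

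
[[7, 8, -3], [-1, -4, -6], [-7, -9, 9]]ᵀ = [[7, -1, -7], [8, -4, -9], [-3, -6, 9]]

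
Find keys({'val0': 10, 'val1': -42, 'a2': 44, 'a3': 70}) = ['val0', 'val1', 'a2', 'a3']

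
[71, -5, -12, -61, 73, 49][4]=73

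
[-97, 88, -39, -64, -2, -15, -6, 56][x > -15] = keep x where x > -15: -97✗, 88✓, -39✗, -64✗, -2✓, -15✗, -6✓, 56✓
= [88, -2, -6, 56]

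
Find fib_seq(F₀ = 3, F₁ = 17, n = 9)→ [3, 17, 20, 37, 57, 94, 151, 245, 396]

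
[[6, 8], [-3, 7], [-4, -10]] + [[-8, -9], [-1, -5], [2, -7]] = [[-2, -1], [-4, 2], [-2, -17]]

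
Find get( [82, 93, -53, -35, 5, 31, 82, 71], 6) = 82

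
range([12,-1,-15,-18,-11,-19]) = 31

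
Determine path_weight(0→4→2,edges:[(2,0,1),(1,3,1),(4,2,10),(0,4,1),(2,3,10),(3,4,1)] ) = w(0→4)=1 + w(4→2)=10
= 11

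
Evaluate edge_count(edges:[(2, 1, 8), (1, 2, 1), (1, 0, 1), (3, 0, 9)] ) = 4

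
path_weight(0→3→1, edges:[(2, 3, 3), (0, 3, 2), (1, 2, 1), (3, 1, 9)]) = 11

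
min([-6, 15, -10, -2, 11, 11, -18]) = -18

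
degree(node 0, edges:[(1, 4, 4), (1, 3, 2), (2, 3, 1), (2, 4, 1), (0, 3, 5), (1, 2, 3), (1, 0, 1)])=incident: (0,3), (1,0)
= 2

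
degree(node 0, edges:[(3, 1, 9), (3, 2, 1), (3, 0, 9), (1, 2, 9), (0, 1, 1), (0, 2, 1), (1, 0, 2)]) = incident: (3,0), (0,1), (0,2), (1,0)
= 4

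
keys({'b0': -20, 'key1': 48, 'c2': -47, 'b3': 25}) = ['b0', 'key1', 'c2', 'b3']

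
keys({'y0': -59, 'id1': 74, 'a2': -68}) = ['y0', 'id1', 'a2']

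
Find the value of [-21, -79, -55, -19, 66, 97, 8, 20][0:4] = [-21, -79, -55, -19]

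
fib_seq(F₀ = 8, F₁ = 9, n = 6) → F_2 = F_1 + F_0 = 17
F_3 = F_2 + F_1 = 26
F_4 = F_3 + F_2 = 43
...
= [8, 9, 17, 26, 43, 69]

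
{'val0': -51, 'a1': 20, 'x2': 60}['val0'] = -51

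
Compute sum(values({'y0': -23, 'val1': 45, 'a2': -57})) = -35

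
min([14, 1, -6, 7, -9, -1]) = -9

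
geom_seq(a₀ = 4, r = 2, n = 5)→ a_0 = 4*2^0 = 4
a_1 = 4*2^1 = 8
a_2 = 4*2^2 = 16
...
= [4, 8, 16, 32, 64]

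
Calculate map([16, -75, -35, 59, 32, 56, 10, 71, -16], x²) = (16)²=256, (-75)²=5625, (-35)²=1225, (59)²=3481, (32)²=1024, (56)²=3136, (10)²=100, (71)²=5041, (-16)²=256
= [256, 5625, 1225, 3481, 1024, 3136, 100, 5041, 256]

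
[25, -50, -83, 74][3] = 74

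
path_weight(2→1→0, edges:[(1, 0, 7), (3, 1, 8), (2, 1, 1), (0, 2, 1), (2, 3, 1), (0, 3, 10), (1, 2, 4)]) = w(2→1)=1 + w(1→0)=7
= 8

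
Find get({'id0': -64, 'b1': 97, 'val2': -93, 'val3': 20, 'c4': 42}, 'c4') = 42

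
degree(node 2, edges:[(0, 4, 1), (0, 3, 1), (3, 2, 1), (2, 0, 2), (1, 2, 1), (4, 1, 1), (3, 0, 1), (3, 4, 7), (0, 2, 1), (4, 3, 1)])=4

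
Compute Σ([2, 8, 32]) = 2 + 8 + 32
= 42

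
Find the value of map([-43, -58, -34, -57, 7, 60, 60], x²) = [1849, 3364, 1156, 3249, 49, 3600, 3600]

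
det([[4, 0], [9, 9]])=(4)*(9) - (0)*(9)
= 36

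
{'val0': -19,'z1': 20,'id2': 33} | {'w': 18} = {'val0': -19, 'z1': 20, 'id2': 33, 'w': 18}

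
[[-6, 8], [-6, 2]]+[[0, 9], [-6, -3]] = [[-6, 17], [-12, -1]]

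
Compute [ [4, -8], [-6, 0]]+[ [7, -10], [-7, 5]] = [[11, -18], [-13, 5]]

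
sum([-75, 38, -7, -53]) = (-75) + 38 + (-7) + (-53)
= -97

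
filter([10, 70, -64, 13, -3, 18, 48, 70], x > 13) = keep x where x > 13: 10✗, 70✓, -64✗, 13✗, -3✗, 18✓, 48✓, 70✓
= [70, 18, 48, 70]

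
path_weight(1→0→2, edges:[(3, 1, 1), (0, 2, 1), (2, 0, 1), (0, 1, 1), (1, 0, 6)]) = 7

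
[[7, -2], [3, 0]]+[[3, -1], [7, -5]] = [[10, -3], [10, -5]]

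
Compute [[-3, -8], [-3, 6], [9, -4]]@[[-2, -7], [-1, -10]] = C[0][0] = (-3)*(-2) + (-8)*(-1) = 14
C[0][1] = (-3)*(-7) + (-8)*(-10) = 101
C[1][0] = (-3)*(-2) + (6)*(-1) = 0
C[1][1] = (-3)*(-7) + (6)*(-10) = -39
C[2][0] = (9)*(-2) + (-4)*(-1) = -14
C[2][1] = (9)*(-7) + (-4)*(-10) = -23
= [[14, 101], [0, -39], [-14, -23]]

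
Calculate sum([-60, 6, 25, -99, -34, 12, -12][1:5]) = slice → [6, 25, -99, -34]
6 + 25 + (-99) + (-34)
= -102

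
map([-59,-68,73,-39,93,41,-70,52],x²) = [3481, 4624, 5329, 1521, 8649, 1681, 4900, 2704]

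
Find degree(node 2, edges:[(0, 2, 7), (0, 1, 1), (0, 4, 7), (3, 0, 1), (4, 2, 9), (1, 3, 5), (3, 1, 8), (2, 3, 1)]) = incident: (0,2), (4,2), (2,3)
= 3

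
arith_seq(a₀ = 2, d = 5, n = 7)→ a_0 = 2 + 0*5 = 2
a_1 = 2 + 1*5 = 7
a_2 = 2 + 2*5 = 12
...
= [2, 7, 12, 17, 22, 27, 32]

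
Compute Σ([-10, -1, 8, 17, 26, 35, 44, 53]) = (-10) + (-1) + 8 + 17 + 26 + 35 + 44 + 53
= 172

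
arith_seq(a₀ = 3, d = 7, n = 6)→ a_0 = 3 + 0*7 = 3
a_1 = 3 + 1*7 = 10
a_2 = 3 + 2*7 = 17
...
= [3, 10, 17, 24, 31, 38]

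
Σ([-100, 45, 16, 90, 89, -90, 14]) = 64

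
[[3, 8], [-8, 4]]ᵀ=[[3, -8], [8, 4]]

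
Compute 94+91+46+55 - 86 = 200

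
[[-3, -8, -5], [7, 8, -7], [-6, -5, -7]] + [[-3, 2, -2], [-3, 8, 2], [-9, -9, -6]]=[[-6, -6, -7], [4, 16, -5], [-15, -14, -13]]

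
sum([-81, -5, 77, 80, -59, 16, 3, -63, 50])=18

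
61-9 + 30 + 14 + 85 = 181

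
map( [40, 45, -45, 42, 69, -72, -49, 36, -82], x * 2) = [80, 90, -90, 84, 138, -144, -98, 72, -164]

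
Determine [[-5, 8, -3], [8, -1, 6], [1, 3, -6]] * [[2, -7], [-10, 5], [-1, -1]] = [[-87, 78], [20, -67], [-22, 14]]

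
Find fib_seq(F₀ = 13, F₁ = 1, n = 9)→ F_2 = F_1 + F_0 = 14
F_3 = F_2 + F_1 = 15
F_4 = F_3 + F_2 = 29
...
= [13, 1, 14, 15, 29, 44, 73, 117, 190]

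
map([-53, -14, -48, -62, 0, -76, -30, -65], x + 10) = -53+10=-43, -14+10=-4, -48+10=-38, -62+10=-52, 0+10=10, -76+10=-66, -30+10=-20, -65+10=-55
= [-43, -4, -38, -52, 10, -66, -20, -55]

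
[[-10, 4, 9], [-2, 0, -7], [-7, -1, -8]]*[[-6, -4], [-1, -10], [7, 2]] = C[0][0] = (-10)*(-6) + (4)*(-1) + (9)*(7) = 119
C[0][1] = (-10)*(-4) + (4)*(-10) + (9)*(2) = 18
C[1][0] = (-2)*(-6) + (0)*(-1) + (-7)*(7) = -37
C[1][1] = (-2)*(-4) + (0)*(-10) + (-7)*(2) = -6
C[2][0] = (-7)*(-6) + (-1)*(-1) + (-8)*(7) = -13
C[2][1] = (-7)*(-4) + (-1)*(-10) + (-8)*(2) = 22
= [[119, 18], [-37, -6], [-13, 22]]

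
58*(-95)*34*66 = -12364440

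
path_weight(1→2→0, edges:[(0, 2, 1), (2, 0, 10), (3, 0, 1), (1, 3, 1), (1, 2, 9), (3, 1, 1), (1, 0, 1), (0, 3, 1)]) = 19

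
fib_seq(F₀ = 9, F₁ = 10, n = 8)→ [9, 10, 19, 29, 48, 77, 125, 202]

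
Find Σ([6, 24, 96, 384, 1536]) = 2046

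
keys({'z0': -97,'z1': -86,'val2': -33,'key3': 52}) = ['z0', 'z1', 'val2', 'key3']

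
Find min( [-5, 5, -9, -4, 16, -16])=-16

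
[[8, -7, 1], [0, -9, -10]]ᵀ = [[8, 0], [-7, -9], [1, -10]]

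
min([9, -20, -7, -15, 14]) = -20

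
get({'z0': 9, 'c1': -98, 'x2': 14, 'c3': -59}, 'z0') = 9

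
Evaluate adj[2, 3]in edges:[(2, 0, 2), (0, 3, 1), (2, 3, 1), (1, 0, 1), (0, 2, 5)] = 1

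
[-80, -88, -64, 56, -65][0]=-80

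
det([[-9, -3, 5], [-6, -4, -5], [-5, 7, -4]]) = (1)*(-9)*det([[-4, -5], [7, -4]]) + (-1)*(-3)*det([[-6, -5], [-5, -4]]) + (1)*(5)*det([[-6, -4], [-5, 7]])
= -459 + -3 + -310
= -772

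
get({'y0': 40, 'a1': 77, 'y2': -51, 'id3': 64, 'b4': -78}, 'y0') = 40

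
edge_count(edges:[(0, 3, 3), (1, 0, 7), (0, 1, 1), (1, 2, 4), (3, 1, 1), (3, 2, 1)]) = 6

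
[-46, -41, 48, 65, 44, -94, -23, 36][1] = -41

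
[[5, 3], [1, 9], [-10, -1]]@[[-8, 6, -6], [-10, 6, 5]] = C[0][0] = (5)*(-8) + (3)*(-10) = -70
C[0][1] = (5)*(6) + (3)*(6) = 48
C[0][2] = (5)*(-6) + (3)*(5) = -15
C[1][0] = (1)*(-8) + (9)*(-10) = -98
C[1][1] = (1)*(6) + (9)*(6) = 60
C[1][2] = (1)*(-6) + (9)*(5) = 39
... (3 more cells)
= [[-70, 48, -15], [-98, 60, 39], [90, -66, 55]]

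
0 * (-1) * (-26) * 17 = 0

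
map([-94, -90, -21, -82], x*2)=[-188, -180, -42, -164]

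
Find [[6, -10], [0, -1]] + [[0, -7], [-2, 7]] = [[6, -17], [-2, 6]]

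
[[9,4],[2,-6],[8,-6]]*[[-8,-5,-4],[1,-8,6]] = C[0][0] = (9)*(-8) + (4)*(1) = -68
C[0][1] = (9)*(-5) + (4)*(-8) = -77
C[0][2] = (9)*(-4) + (4)*(6) = -12
C[1][0] = (2)*(-8) + (-6)*(1) = -22
C[1][1] = (2)*(-5) + (-6)*(-8) = 38
C[1][2] = (2)*(-4) + (-6)*(6) = -44
... (3 more cells)
= [[-68, -77, -12], [-22, 38, -44], [-70, 8, -68]]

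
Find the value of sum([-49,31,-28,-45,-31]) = (-49) + 31 + (-28) + (-45) + (-31)
= -122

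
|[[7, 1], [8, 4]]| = 20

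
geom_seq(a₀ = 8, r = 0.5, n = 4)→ a_0 = 8*0.5^0 = 8.0
a_1 = 8*0.5^1 = 4.0
a_2 = 8*0.5^2 = 2.0
...
= [8.0, 4.0, 2.0, 1.0]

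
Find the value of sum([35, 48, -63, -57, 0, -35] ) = -72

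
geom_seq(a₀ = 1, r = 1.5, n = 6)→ a_0 = 1*1.5^0 = 1.0
a_1 = 1*1.5^1 = 1.5
a_2 = 1*1.5^2 = 2.25
...
= [1.0, 1.5, 2.25, 3.375, 5.0625, 7.59375]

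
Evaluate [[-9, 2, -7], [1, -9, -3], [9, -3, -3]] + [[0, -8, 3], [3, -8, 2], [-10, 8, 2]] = [[-9, -6, -4], [4, -17, -1], [-1, 5, -1]]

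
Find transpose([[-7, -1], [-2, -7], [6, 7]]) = [[-7, -2, 6], [-1, -7, 7]]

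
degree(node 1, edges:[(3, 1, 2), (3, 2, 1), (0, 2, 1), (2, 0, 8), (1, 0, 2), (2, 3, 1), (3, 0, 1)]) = 2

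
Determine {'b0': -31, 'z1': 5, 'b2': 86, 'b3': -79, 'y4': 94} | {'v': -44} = {'b0': -31, 'z1': 5, 'b2': 86, 'b3': -79, 'y4': 94, 'v': -44}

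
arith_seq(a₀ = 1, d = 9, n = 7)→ a_0 = 1 + 0*9 = 1
a_1 = 1 + 1*9 = 10
a_2 = 1 + 2*9 = 19
...
= [1, 10, 19, 28, 37, 46, 55]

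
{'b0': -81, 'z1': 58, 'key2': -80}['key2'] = -80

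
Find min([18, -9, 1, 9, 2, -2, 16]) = -9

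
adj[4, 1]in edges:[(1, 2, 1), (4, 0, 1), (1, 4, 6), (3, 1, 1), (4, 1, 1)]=1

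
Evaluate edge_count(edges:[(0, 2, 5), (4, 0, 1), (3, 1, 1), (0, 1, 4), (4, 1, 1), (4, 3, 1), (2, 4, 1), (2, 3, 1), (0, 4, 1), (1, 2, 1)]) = 10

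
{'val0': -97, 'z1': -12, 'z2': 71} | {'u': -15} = {'val0': -97, 'z1': -12, 'z2': 71, 'u': -15}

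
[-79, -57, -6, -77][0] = -79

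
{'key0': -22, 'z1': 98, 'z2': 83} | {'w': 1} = {'key0': -22, 'z1': 98, 'z2': 83, 'w': 1}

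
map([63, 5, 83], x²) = (63)²=3969, (5)²=25, (83)²=6889
= [3969, 25, 6889]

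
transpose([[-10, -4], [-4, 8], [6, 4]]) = [[-10, -4, 6], [-4, 8, 4]]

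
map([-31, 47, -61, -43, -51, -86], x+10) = -31+10=-21, 47+10=57, -61+10=-51, -43+10=-33, -51+10=-41, -86+10=-76
= [-21, 57, -51, -33, -41, -76]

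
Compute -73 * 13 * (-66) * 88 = 5511792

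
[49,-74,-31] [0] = 49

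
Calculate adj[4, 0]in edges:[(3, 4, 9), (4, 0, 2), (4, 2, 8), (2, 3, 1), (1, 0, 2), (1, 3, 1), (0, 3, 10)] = 2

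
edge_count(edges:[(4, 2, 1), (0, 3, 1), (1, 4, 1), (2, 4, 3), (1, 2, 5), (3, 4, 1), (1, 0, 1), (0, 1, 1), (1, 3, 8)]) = 9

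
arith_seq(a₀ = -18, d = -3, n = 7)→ [-18, -21, -24, -27, -30, -33, -36]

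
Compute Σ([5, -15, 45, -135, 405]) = 5 + -15 + 45 + -135 + 405
= 305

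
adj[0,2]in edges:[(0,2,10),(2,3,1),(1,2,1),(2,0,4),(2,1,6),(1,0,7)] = 10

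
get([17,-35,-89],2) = -89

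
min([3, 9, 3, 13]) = 3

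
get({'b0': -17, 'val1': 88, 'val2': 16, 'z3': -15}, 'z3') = -15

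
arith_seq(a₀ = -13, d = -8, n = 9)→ a_0 = -13 + 0*-8 = -13
a_1 = -13 + 1*-8 = -21
a_2 = -13 + 2*-8 = -29
...
= [-13, -21, -29, -37, -45, -53, -61, -69, -77]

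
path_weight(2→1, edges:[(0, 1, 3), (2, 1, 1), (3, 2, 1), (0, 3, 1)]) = w(2→1)=1
= 1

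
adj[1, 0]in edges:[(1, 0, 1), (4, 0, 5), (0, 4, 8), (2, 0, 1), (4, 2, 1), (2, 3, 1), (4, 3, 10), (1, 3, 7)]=1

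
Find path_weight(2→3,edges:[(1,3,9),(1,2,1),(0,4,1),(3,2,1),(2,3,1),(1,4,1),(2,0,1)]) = 1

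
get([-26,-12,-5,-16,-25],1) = -12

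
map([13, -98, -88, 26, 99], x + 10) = [23, -88, -78, 36, 109]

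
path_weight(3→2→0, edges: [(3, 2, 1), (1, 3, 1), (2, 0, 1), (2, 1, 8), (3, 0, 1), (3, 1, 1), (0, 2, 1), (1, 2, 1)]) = 2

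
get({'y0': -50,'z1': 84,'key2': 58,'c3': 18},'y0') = -50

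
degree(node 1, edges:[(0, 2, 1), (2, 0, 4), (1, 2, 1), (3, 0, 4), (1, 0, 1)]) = 2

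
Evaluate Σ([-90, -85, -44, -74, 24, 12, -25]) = (-90) + (-85) + (-44) + (-74) + 24 + 12 + (-25)
= -282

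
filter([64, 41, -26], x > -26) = [64, 41]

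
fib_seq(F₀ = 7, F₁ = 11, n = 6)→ F_2 = F_1 + F_0 = 18
F_3 = F_2 + F_1 = 29
F_4 = F_3 + F_2 = 47
...
= [7, 11, 18, 29, 47, 76]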